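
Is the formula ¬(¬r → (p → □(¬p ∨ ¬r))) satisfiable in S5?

1. ¬(¬r → (p → □(¬p ∨ ¬r))), u
2. ¬r, u
3. ¬(p → □(¬p ∨ ¬r)), u
4. p, u
5. ¬□(¬p ∨ ¬r), u
6. ¬(¬p ∨ ¬r), v
7. p, v
8. r, v
Accessibility: uRu, uRv, vRu, vRv

Satisfiable (open branch found)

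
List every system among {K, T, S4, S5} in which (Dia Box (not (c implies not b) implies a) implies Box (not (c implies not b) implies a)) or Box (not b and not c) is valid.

S5

S4-tableau for the negation not ((Dia Box (not (c implies not b) implies a) implies Box (not (c implies not b) implies a)) or Box (not b and not c)):
1. not ((Dia Box (not (c implies not b) implies a) implies Box (not (c implies not b) implies a)) or Box (not b and not c)), 0
2. not (Dia Box (not (c implies not b) implies a) implies Box (not (c implies not b) implies a)), 0   [neg-or-rule on 1]
3. not Box (not b and not c), 0   [neg-or-rule on 1]
4. Dia Box (not (c implies not b) implies a), 0   [neg-implies-rule on 2]
5. not Box (not (c implies not b) implies a), 0   [neg-implies-rule on 2]
6. not (not b and not c), 1   [neg-Box-rule on 3: fresh world 1, 0R1]
7. c, 1   [neg-and-rule on 6 (branches; this branch)]
8. Box (not (c implies not b) implies a), 2   [Dia-rule on 4: fresh world 2, 0R2]
9. not (c implies not b) implies a, 2   [Box-rule on 8 via 2R2]
10. a, 2   [implies-rule on 9 (branches; this branch)]
11. not (not (c implies not b) implies a), 3   [neg-Box-rule on 5: fresh world 3, 0R3]
12. not (c implies not b), 3   [neg-implies-rule on 11]
13. not a, 3   [neg-implies-rule on 11]
14. c, 3   [neg-implies-rule on 12]
15. b, 3   [neg-implies-rule on 12]
Accessibility: 0R0, 0R1, 0R2, 0R3, 1R1, 2R2, 3R3
Complete open branch: countermodel on an S4-frame, so not valid in S4, nor in K, T (the same frame is also a K-frame and a T-frame).
S5-tableau for the negation not ((Dia Box (not (c implies not b) implies a) implies Box (not (c implies not b) implies a)) or Box (not b and not c)):
1. not ((Dia Box (not (c implies not b) implies a) implies Box (not (c implies not b) implies a)) or Box (not b and not c)), 0
2. not (Dia Box (not (c implies not b) implies a) implies Box (not (c implies not b) implies a)), 0   [neg-or-rule on 1]
3. not Box (not b and not c), 0   [neg-or-rule on 1]
4. Dia Box (not (c implies not b) implies a), 0   [neg-implies-rule on 2]
5. not Box (not (c implies not b) implies a), 0   [neg-implies-rule on 2]
6. not (not b and not c), 1   [neg-Box-rule on 3: fresh world 1, 0R1]
7. c, 1   [neg-and-rule on 6 (branches; this branch)]
8. Box (not (c implies not b) implies a), 2   [Dia-rule on 4: fresh world 2, 0R2]
9. not (c implies not b) implies a, 0   [Box-rule on 8 via 2R0]
10. not (c implies not b) implies a, 1   [Box-rule on 8 via 2R1]
11. not (c implies not b) implies a, 2   [Box-rule on 8 via 2R2]
12. c implies not b, 0   [implies-rule on 9 (branches; this branch)]
13. c implies not b, 1   [implies-rule on 10 (branches; this branch)]
14. c implies not b, 2   [implies-rule on 11 (branches; this branch)]
15. not b, 0   [implies-rule on 12 (branches; this branch)]
16. not b, 1   [implies-rule on 13 (branches; this branch)]
17. not b, 2   [implies-rule on 14 (branches; this branch)]
18. not (not (c implies not b) implies a), 3   [neg-Box-rule on 5: fresh world 3, 0R3]
19. not (c implies not b), 3   [neg-implies-rule on 18]
20. not a, 3   [neg-implies-rule on 18]
21. c, 3   [neg-implies-rule on 19]
22. b, 3   [neg-implies-rule on 19]
23. not (c implies not b) implies a, 3   [Box-rule on 8 via 2R3]
24. c implies not b, 3   [implies-rule on 23 (branches; this branch)]
25. not b, 3   [implies-rule on 24 (branches; this branch)]
Accessibility: 0R0, 0R1, 0R2, 0R3, 1R0, 1R1, 1R2, 1R3, 2R0, 2R1, 2R2, 2R3, 3R0, 3R1, 3R2, 3R3
Branch closes: b and not b both at 3.
Every branch closes (one shown): valid in S5.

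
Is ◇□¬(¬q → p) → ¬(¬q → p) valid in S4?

No, not valid

Tableau for the negation ¬(◇□¬(¬q → p) → ¬(¬q → p)):
1. ¬(◇□¬(¬q → p) → ¬(¬q → p)), 0
2. ◇□¬(¬q → p), 0   [¬→-rule on 1]
3. ¬q → p, 0   [¬→-rule on 1]
4. p, 0   [→-rule on 3 (branches; this branch)]
5. □¬(¬q → p), 1   [◇-rule on 2: fresh world 1, 0R1]
6. ¬(¬q → p), 1   [□-rule on 5 via 1R1]
7. ¬q, 1   [¬→-rule on 6]
8. ¬p, 1   [¬→-rule on 6]
Accessibility: 0R0, 0R1, 1R1
The negation has an open branch (countermodel exists).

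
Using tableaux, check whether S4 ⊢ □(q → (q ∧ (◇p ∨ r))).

Invalid (countermodel exists)

Tableau for the negation ¬□(q → (q ∧ (◇p ∨ r))):
1. ¬□(q → (q ∧ (◇p ∨ r))), u
2. ¬(q → (q ∧ (◇p ∨ r))), v
3. q, v
4. ¬(q ∧ (◇p ∨ r)), v
5. ¬(◇p ∨ r), v
6. ¬◇p, v
7. ¬r, v
8. ¬p, v
Accessibility: uRu, uRv, vRv
The negation has an open branch (countermodel exists).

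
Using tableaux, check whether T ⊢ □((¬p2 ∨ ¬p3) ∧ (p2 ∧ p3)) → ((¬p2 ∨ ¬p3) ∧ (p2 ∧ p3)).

Tableau for the negation ¬(□((¬p2 ∨ ¬p3) ∧ (p2 ∧ p3)) → ((¬p2 ∨ ¬p3) ∧ (p2 ∧ p3))):
1. ¬(□((¬p2 ∨ ¬p3) ∧ (p2 ∧ p3)) → ((¬p2 ∨ ¬p3) ∧ (p2 ∧ p3))), 0
2. □((¬p2 ∨ ¬p3) ∧ (p2 ∧ p3)), 0   [¬→-rule on 1]
3. ¬((¬p2 ∨ ¬p3) ∧ (p2 ∧ p3)), 0   [¬→-rule on 1]
4. (¬p2 ∨ ¬p3) ∧ (p2 ∧ p3), 0   [□-rule on 2 via 0R0]
5. ¬p2 ∨ ¬p3, 0   [∧-rule on 4]
6. p2 ∧ p3, 0   [∧-rule on 4]
7. p2, 0   [∧-rule on 6]
8. p3, 0   [∧-rule on 6]
9. ¬(¬p2 ∨ ¬p3), 0   [¬∧-rule on 3 (branches; this branch)]
10. ¬p3, 0   [∨-rule on 5 (branches; this branch)]
Accessibility: 0R0
Branch closes: p3 and ¬p3 both at 0.
Every branch of the negation's tableau closes; the branch above is one of them.

Yes, valid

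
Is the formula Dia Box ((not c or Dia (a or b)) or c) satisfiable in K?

1. Dia Box ((not c or Dia (a or b)) or c), 0
2. Box ((not c or Dia (a or b)) or c), 1   [Dia-rule on 1: fresh world 1, 0R1]
Accessibility: 0R1

Satisfiable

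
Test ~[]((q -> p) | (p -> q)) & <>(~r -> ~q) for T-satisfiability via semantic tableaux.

No, unsatisfiable

1. ~[]((q -> p) | (p -> q)) & <>(~r -> ~q), w0
2. ~[]((q -> p) | (p -> q)), w0
3. <>(~r -> ~q), w0
4. ~((q -> p) | (p -> q)), w1
5. ~(q -> p), w1
6. ~(p -> q), w1
7. q, w1
8. ~p, w1
9. p, w1
10. ~q, w1
Accessibility: w0Rw0, w0Rw1, w1Rw1
Branch closes: p and ~p both at w1.
Every branch closes; the branch above is one of them.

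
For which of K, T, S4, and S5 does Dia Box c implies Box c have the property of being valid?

S5-tableau for the negation not (Dia Box c implies Box c):
1. not (Dia Box c implies Box c), u
2. Dia Box c, u
3. not Box c, u
4. Box c, v
5. c, u
6. c, v
7. not c, w
8. c, w
Accessibility: uRu, uRv, uRw, vRu, vRv, vRw, wRu, wRv, wRw
Branch closes: c and not c both at w.
Every branch closes (one shown): valid in S5.
S4-tableau for the negation not (Dia Box c implies Box c):
1. not (Dia Box c implies Box c), u
2. Dia Box c, u
3. not Box c, u
4. Box c, v
5. c, v
6. not c, w
Accessibility: uRu, uRv, uRw, vRv, wRw
Complete open branch: countermodel on an S4-frame, so not valid in S4, nor in K, T (the same frame is also a K-frame and a T-frame).

S5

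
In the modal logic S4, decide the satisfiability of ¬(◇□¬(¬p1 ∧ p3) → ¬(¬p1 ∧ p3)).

Yes, satisfiable

1. ¬(◇□¬(¬p1 ∧ p3) → ¬(¬p1 ∧ p3)), u
2. ◇□¬(¬p1 ∧ p3), u
3. ¬p1 ∧ p3, u
4. ¬p1, u
5. p3, u
6. □¬(¬p1 ∧ p3), v
7. ¬(¬p1 ∧ p3), v
8. ¬p3, v
Accessibility: uRu, uRv, vRv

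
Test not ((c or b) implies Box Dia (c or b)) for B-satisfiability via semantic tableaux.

1. not ((c or b) implies Box Dia (c or b)), 0
2. c or b, 0   [neg-implies-rule on 1]
3. not Box Dia (c or b), 0   [neg-implies-rule on 1]
4. b, 0   [or-rule on 2 (branches; this branch)]
5. not Dia (c or b), 1   [neg-Box-rule on 3: fresh world 1, 0R1]
6. not (c or b), 0   [neg-Dia-rule on 5 via 1R0]
7. not c, 0   [neg-or-rule on 6]
8. not b, 0   [neg-or-rule on 6]
Accessibility: 0R0, 0R1, 1R0, 1R1
Branch closes: b and not b both at 0.
All branches of the tableau close; one closing branch shown above.

Unsatisfiable (every branch closes)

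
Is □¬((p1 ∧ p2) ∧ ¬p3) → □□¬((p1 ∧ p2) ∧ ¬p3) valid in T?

Invalid (countermodel exists)

Tableau for the negation ¬(□¬((p1 ∧ p2) ∧ ¬p3) → □□¬((p1 ∧ p2) ∧ ¬p3)):
1. ¬(□¬((p1 ∧ p2) ∧ ¬p3) → □□¬((p1 ∧ p2) ∧ ¬p3)), 0
2. □¬((p1 ∧ p2) ∧ ¬p3), 0
3. ¬□□¬((p1 ∧ p2) ∧ ¬p3), 0
4. ¬((p1 ∧ p2) ∧ ¬p3), 0
5. p3, 0
6. ¬□¬((p1 ∧ p2) ∧ ¬p3), 1
7. ¬((p1 ∧ p2) ∧ ¬p3), 1
8. p3, 1
9. (p1 ∧ p2) ∧ ¬p3, 2
10. p1 ∧ p2, 2
11. ¬p3, 2
12. p1, 2
13. p2, 2
Accessibility: 0R0, 0R1, 1R1, 1R2, 2R2
The negation has an open branch (countermodel exists).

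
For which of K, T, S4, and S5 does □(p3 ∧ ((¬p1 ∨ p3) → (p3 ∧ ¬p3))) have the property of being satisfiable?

K

K-tableau for the formula:
1. □(p3 ∧ ((¬p1 ∨ p3) → (p3 ∧ ¬p3))), 0
Complete open branch: satisfiable in K.
T-tableau for the formula:
1. □(p3 ∧ ((¬p1 ∨ p3) → (p3 ∧ ¬p3))), 0
2. p3 ∧ ((¬p1 ∨ p3) → (p3 ∧ ¬p3)), 0   [□-rule on 1 via 0R0]
3. p3, 0   [∧-rule on 2]
4. (¬p1 ∨ p3) → (p3 ∧ ¬p3), 0   [∧-rule on 2]
5. p3 ∧ ¬p3, 0   [→-rule on 4 (branches; this branch)]
6. ¬p3, 0   [∧-rule on 5]
Accessibility: 0R0
Branch closes: p3 and ¬p3 both at 0.
Every branch closes (one shown): unsatisfiable in T, hence also in S4, S5 (every S4/S5-frame is a T-frame).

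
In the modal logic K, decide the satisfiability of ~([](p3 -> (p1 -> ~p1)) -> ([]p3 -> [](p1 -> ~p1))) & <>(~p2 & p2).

Unsatisfiable (every branch closes)

1. ~([](p3 -> (p1 -> ~p1)) -> ([]p3 -> [](p1 -> ~p1))) & <>(~p2 & p2), 0
2. ~([](p3 -> (p1 -> ~p1)) -> ([]p3 -> [](p1 -> ~p1))), 0
3. <>(~p2 & p2), 0
4. [](p3 -> (p1 -> ~p1)), 0
5. ~([]p3 -> [](p1 -> ~p1)), 0
6. []p3, 0
7. ~[](p1 -> ~p1), 0
8. ~p2 & p2, 1
9. ~p2, 1
10. p2, 1
Accessibility: 0R1
Branch closes: p2 and ~p2 both at 1.
Every branch closes; the branch above is one of them.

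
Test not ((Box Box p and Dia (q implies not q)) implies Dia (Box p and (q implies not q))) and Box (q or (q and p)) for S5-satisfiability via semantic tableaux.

No, unsatisfiable

1. not ((Box Box p and Dia (q implies not q)) implies Dia (Box p and (q implies not q))) and Box (q or (q and p)), u
2. not ((Box Box p and Dia (q implies not q)) implies Dia (Box p and (q implies not q))), u
3. Box (q or (q and p)), u
4. Box Box p and Dia (q implies not q), u
5. not Dia (Box p and (q implies not q)), u
6. Box Box p, u
7. Dia (q implies not q), u
8. q or (q and p), u
9. not (Box p and (q implies not q)), u
10. Box p, u
11. p, u
12. q and p, u
13. q, u
14. not (q implies not q), u
15. q implies not q, v
16. q or (q and p), v
17. not (Box p and (q implies not q)), v
18. Box p, v
19. p, v
20. not q, v
21. q and p, v
22. q, v
Accessibility: uRu, uRv, vRu, vRv
Branch closes: q and not q both at v.
All branches of the tableau close; one closing branch shown above.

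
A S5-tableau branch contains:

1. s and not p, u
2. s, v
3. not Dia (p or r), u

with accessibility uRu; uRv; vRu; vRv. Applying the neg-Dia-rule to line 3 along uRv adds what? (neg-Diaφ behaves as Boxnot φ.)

not (p or r), v

neg-Diaφ behaves as Boxnot φ: propagate the negated body to each accessible world.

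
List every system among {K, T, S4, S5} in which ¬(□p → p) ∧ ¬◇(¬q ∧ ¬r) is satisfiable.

T-tableau for the formula:
1. ¬(□p → p) ∧ ¬◇(¬q ∧ ¬r), w0
2. ¬(□p → p), w0
3. ¬◇(¬q ∧ ¬r), w0
4. □p, w0
5. ¬p, w0
6. ¬(¬q ∧ ¬r), w0
7. p, w0
Accessibility: w0Rw0
Branch closes: p and ¬p both at w0.
Every branch closes (one shown): unsatisfiable in T, hence also in S4, S5 (every S4/S5-frame is a T-frame).
K-tableau for the formula:
1. ¬(□p → p) ∧ ¬◇(¬q ∧ ¬r), w0
2. ¬(□p → p), w0
3. ¬◇(¬q ∧ ¬r), w0
4. □p, w0
5. ¬p, w0
Complete open branch: satisfiable in K.

K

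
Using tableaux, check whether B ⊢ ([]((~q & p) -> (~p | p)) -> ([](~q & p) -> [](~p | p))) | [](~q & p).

Tableau for the negation ~(([]((~q & p) -> (~p | p)) -> ([](~q & p) -> [](~p | p))) | [](~q & p)):
1. ~(([]((~q & p) -> (~p | p)) -> ([](~q & p) -> [](~p | p))) | [](~q & p)), w0
2. ~([]((~q & p) -> (~p | p)) -> ([](~q & p) -> [](~p | p))), w0
3. ~[](~q & p), w0
4. []((~q & p) -> (~p | p)), w0
5. ~([](~q & p) -> [](~p | p)), w0
6. [](~q & p), w0
7. ~[](~p | p), w0
8. (~q & p) -> (~p | p), w0
9. ~q & p, w0
10. ~q, w0
11. p, w0
12. ~p | p, w0
13. ~(~q & p), w1
14. (~q & p) -> (~p | p), w1
15. ~q & p, w1
16. ~q, w1
17. p, w1
18. ~p, w1
Accessibility: w0Rw0, w0Rw1, w1Rw0, w1Rw1
Branch closes: p and ~p both at w1.
Every branch of the negation's tableau closes; the branch above is one of them.

Yes, valid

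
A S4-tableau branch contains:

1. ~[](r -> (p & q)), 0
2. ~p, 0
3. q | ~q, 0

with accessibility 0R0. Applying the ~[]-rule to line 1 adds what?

a fresh world 1 with 0R1, and ~(r -> (p & q)) at 1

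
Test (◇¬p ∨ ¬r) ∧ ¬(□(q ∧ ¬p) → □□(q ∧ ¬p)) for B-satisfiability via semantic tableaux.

Yes, satisfiable

1. (◇¬p ∨ ¬r) ∧ ¬(□(q ∧ ¬p) → □□(q ∧ ¬p)), u
2. ◇¬p ∨ ¬r, u   [∧-rule on 1]
3. ¬(□(q ∧ ¬p) → □□(q ∧ ¬p)), u   [∧-rule on 1]
4. □(q ∧ ¬p), u   [¬→-rule on 3]
5. ¬□□(q ∧ ¬p), u   [¬→-rule on 3]
6. q ∧ ¬p, u   [□-rule on 4 via uRu]
7. q, u   [∧-rule on 6]
8. ¬p, u   [∧-rule on 6]
9. ¬r, u   [∨-rule on 2 (branches; this branch)]
10. ¬□(q ∧ ¬p), v   [¬□-rule on 5: fresh world v, uRv]
11. q ∧ ¬p, v   [□-rule on 4 via uRv]
12. q, v   [∧-rule on 11]
13. ¬p, v   [∧-rule on 11]
14. ¬(q ∧ ¬p), w   [¬□-rule on 10: fresh world w, vRw]
15. p, w   [¬∧-rule on 14 (branches; this branch)]
Accessibility: uRu, uRv, vRu, vRv, vRw, wRv, wRw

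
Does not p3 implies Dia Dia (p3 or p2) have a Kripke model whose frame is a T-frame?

Satisfiable (open branch found)

1. not p3 implies Dia Dia (p3 or p2), w0
2. Dia Dia (p3 or p2), w0
3. Dia (p3 or p2), w1
4. p3 or p2, w2
5. p2, w2
Accessibility: w0Rw0, w0Rw1, w1Rw1, w1Rw2, w2Rw2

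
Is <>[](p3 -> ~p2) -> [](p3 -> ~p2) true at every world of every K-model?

No, not valid

Tableau for the negation ~(<>[](p3 -> ~p2) -> [](p3 -> ~p2)):
1. ~(<>[](p3 -> ~p2) -> [](p3 -> ~p2)), 0
2. <>[](p3 -> ~p2), 0   [~->-rule on 1]
3. ~[](p3 -> ~p2), 0   [~->-rule on 1]
4. [](p3 -> ~p2), 1   [<>-rule on 2: fresh world 1, 0R1]
5. ~(p3 -> ~p2), 2   [~[]-rule on 3: fresh world 2, 0R2]
6. p3, 2   [~->-rule on 5]
7. p2, 2   [~->-rule on 5]
Accessibility: 0R1, 0R2
The negation has an open branch (countermodel exists).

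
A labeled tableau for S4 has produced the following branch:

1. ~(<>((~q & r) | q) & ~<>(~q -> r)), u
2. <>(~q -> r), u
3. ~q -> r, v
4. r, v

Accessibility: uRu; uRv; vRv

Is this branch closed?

There is no literal clash: for every atom and world, at most one sign appears.

Not closed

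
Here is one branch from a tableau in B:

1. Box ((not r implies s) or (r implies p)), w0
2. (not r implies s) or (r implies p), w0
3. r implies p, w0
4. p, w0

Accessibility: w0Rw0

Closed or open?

Not closed

There is no literal clash: for every atom and world, at most one sign appears.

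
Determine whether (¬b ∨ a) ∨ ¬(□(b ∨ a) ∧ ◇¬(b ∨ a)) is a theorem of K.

Valid

Tableau for the negation ¬((¬b ∨ a) ∨ ¬(□(b ∨ a) ∧ ◇¬(b ∨ a))):
1. ¬((¬b ∨ a) ∨ ¬(□(b ∨ a) ∧ ◇¬(b ∨ a))), w0
2. ¬(¬b ∨ a), w0   [¬∨-rule on 1]
3. □(b ∨ a) ∧ ◇¬(b ∨ a), w0   [¬∨-rule on 1]
4. b, w0   [¬∨-rule on 2]
5. ¬a, w0   [¬∨-rule on 2]
6. □(b ∨ a), w0   [∧-rule on 3]
7. ◇¬(b ∨ a), w0   [∧-rule on 3]
8. ¬(b ∨ a), w1   [◇-rule on 7: fresh world w1, w0Rw1]
9. ¬b, w1   [¬∨-rule on 8]
10. ¬a, w1   [¬∨-rule on 8]
11. b ∨ a, w1   [□-rule on 6 via w0Rw1]
12. a, w1   [∨-rule on 11 (branches; this branch)]
Accessibility: w0Rw1
Branch closes: a and ¬a both at w1.
Every branch of the negation's tableau closes; the branch above is one of them.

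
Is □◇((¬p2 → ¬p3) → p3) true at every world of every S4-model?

Invalid (countermodel exists)

Tableau for the negation ¬□◇((¬p2 → ¬p3) → p3):
1. ¬□◇((¬p2 → ¬p3) → p3), u
2. ¬◇((¬p2 → ¬p3) → p3), v   [¬□-rule on 1: fresh world v, uRv]
3. ¬((¬p2 → ¬p3) → p3), v   [¬◇-rule on 2 via vRv]
4. ¬p2 → ¬p3, v   [¬→-rule on 3]
5. ¬p3, v   [¬→-rule on 3]
Accessibility: uRu, uRv, vRv
The negation has an open branch (countermodel exists).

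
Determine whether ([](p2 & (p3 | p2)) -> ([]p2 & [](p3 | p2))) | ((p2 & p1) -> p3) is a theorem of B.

Tableau for the negation ~(([](p2 & (p3 | p2)) -> ([]p2 & [](p3 | p2))) | ((p2 & p1) -> p3)):
1. ~(([](p2 & (p3 | p2)) -> ([]p2 & [](p3 | p2))) | ((p2 & p1) -> p3)), u
2. ~([](p2 & (p3 | p2)) -> ([]p2 & [](p3 | p2))), u
3. ~((p2 & p1) -> p3), u
4. [](p2 & (p3 | p2)), u
5. ~([]p2 & [](p3 | p2)), u
6. p2 & p1, u
7. ~p3, u
8. p2, u
9. p1, u
10. p2 & (p3 | p2), u
11. p3 | p2, u
12. ~[](p3 | p2), u
13. ~(p3 | p2), v
14. ~p3, v
15. ~p2, v
16. p2 & (p3 | p2), v
17. p2, v
18. p3 | p2, v
Accessibility: uRu, uRv, vRu, vRv
Branch closes: p2 and ~p2 both at v.
Every branch of the negation's tableau closes; the branch above is one of them.

Yes, valid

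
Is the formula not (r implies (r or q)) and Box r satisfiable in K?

No, unsatisfiable

1. not (r implies (r or q)) and Box r, u
2. not (r implies (r or q)), u
3. Box r, u
4. r, u
5. not (r or q), u
6. not r, u
7. not q, u
Branch closes: r and not r both at u.
(One branch shown.) All branches close.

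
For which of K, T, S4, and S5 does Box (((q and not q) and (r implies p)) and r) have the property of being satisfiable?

K

T-tableau for the formula:
1. Box (((q and not q) and (r implies p)) and r), u
2. ((q and not q) and (r implies p)) and r, u
3. (q and not q) and (r implies p), u
4. r, u
5. q and not q, u
6. r implies p, u
7. q, u
8. not q, u
Accessibility: uRu
Branch closes: q and not q both at u.
Every branch closes (one shown): unsatisfiable in T, hence also in S4, S5 (every S4/S5-frame is a T-frame).
K-tableau for the formula:
1. Box (((q and not q) and (r implies p)) and r), u
Complete open branch: satisfiable in K.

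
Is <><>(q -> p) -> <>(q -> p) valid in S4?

Tableau for the negation ~(<><>(q -> p) -> <>(q -> p)):
1. ~(<><>(q -> p) -> <>(q -> p)), w0
2. <><>(q -> p), w0   [~->-rule on 1]
3. ~<>(q -> p), w0   [~->-rule on 1]
4. ~(q -> p), w0   [~<>-rule on 3 via w0Rw0]
5. q, w0   [~->-rule on 4]
6. ~p, w0   [~->-rule on 4]
7. <>(q -> p), w1   [<>-rule on 2: fresh world w1, w0Rw1]
8. ~(q -> p), w1   [~<>-rule on 3 via w0Rw1]
9. q, w1   [~->-rule on 8]
10. ~p, w1   [~->-rule on 8]
11. q -> p, w2   [<>-rule on 7: fresh world w2, w1Rw2]
12. ~(q -> p), w2   [~<>-rule on 3 via w0Rw2]
13. q, w2   [~->-rule on 12]
14. ~p, w2   [~->-rule on 12]
15. p, w2   [->-rule on 11 (branches; this branch)]
Accessibility: w0Rw0, w0Rw1, w0Rw2, w1Rw1, w1Rw2, w2Rw2
Branch closes: p and ~p both at w2.
All branches of the negation close; one closing branch shown above.

Valid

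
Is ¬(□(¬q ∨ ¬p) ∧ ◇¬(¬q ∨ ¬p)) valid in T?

Yes, valid

Tableau for the negation □(¬q ∨ ¬p) ∧ ◇¬(¬q ∨ ¬p):
1. □(¬q ∨ ¬p) ∧ ◇¬(¬q ∨ ¬p), u
2. □(¬q ∨ ¬p), u
3. ◇¬(¬q ∨ ¬p), u
4. ¬q ∨ ¬p, u
5. ¬p, u
6. ¬(¬q ∨ ¬p), v
7. q, v
8. p, v
9. ¬q ∨ ¬p, v
10. ¬p, v
Accessibility: uRu, uRv, vRv
Branch closes: p and ¬p both at v.
Every branch of the negation's tableau closes; the branch above is one of them.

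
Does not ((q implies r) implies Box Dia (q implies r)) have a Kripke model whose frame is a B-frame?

1. not ((q implies r) implies Box Dia (q implies r)), 0
2. q implies r, 0
3. not Box Dia (q implies r), 0
4. r, 0
5. not Dia (q implies r), 1
6. not (q implies r), 0
7. q, 0
8. not r, 0
Accessibility: 0R0, 0R1, 1R0, 1R1
Branch closes: r and not r both at 0.
(One branch shown.) All branches close.

No, unsatisfiable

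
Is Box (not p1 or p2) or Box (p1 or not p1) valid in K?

Tableau for the negation not (Box (not p1 or p2) or Box (p1 or not p1)):
1. not (Box (not p1 or p2) or Box (p1 or not p1)), u
2. not Box (not p1 or p2), u
3. not Box (p1 or not p1), u
4. not (not p1 or p2), v
5. p1, v
6. not p2, v
7. not (p1 or not p1), w
8. not p1, w
9. p1, w
Accessibility: uRv, uRw
Branch closes: p1 and not p1 both at w.
Every branch of the negation's tableau closes; the branch above is one of them.

Valid in K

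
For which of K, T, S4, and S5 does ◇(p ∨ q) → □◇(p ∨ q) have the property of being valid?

S5-tableau for the negation ¬(◇(p ∨ q) → □◇(p ∨ q)):
1. ¬(◇(p ∨ q) → □◇(p ∨ q)), 0
2. ◇(p ∨ q), 0
3. ¬□◇(p ∨ q), 0
4. p ∨ q, 1
5. q, 1
6. ¬◇(p ∨ q), 2
7. ¬(p ∨ q), 0
8. ¬p, 0
9. ¬q, 0
10. ¬(p ∨ q), 1
11. ¬p, 1
12. ¬q, 1
Accessibility: 0R0, 0R1, 0R2, 1R0, 1R1, 1R2, 2R0, 2R1, 2R2
Branch closes: q and ¬q both at 1.
Every branch closes (one shown): valid in S5.
S4-tableau for the negation ¬(◇(p ∨ q) → □◇(p ∨ q)):
1. ¬(◇(p ∨ q) → □◇(p ∨ q)), 0
2. ◇(p ∨ q), 0
3. ¬□◇(p ∨ q), 0
4. p ∨ q, 1
5. q, 1
6. ¬◇(p ∨ q), 2
7. ¬(p ∨ q), 2
8. ¬p, 2
9. ¬q, 2
Accessibility: 0R0, 0R1, 0R2, 1R1, 2R2
Complete open branch: countermodel on an S4-frame, so not valid in S4, nor in K, T (the same frame is also a K-frame and a T-frame).

S5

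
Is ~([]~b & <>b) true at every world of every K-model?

Valid in K

Tableau for the negation []~b & <>b:
1. []~b & <>b, 0
2. []~b, 0
3. <>b, 0
4. b, 1
5. ~b, 1
Accessibility: 0R1
Branch closes: b and ~b both at 1.
Every branch of the negation's tableau closes; the branch above is one of them.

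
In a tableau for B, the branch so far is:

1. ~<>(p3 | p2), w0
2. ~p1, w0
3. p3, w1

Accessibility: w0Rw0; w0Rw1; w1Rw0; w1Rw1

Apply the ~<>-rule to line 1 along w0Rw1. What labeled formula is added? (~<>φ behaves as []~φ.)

~(p3 | p2), w1

~<>φ behaves as []~φ: propagate the negated body to each accessible world.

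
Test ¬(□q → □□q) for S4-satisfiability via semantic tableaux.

Unsatisfiable

1. ¬(□q → □□q), w0
2. □q, w0
3. ¬□□q, w0
4. q, w0
5. ¬□q, w1
6. q, w1
7. ¬q, w2
8. q, w2
Accessibility: w0Rw0, w0Rw1, w0Rw2, w1Rw1, w1Rw2, w2Rw2
Branch closes: q and ¬q both at w2.
(One branch shown.) All branches close.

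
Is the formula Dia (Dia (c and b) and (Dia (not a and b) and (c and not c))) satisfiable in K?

1. Dia (Dia (c and b) and (Dia (not a and b) and (c and not c))), 0
2. Dia (c and b) and (Dia (not a and b) and (c and not c)), 1
3. Dia (c and b), 1
4. Dia (not a and b) and (c and not c), 1
5. Dia (not a and b), 1
6. c and not c, 1
7. c, 1
8. not c, 1
Accessibility: 0R1
Branch closes: c and not c both at 1.
(One branch shown.) All branches close.

Unsatisfiable (every branch closes)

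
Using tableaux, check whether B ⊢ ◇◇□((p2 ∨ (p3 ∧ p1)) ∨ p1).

Not valid

Tableau for the negation ¬◇◇□((p2 ∨ (p3 ∧ p1)) ∨ p1):
1. ¬◇◇□((p2 ∨ (p3 ∧ p1)) ∨ p1), w0
2. ¬◇□((p2 ∨ (p3 ∧ p1)) ∨ p1), w0   [¬◇-rule on 1 via w0Rw0]
3. ¬□((p2 ∨ (p3 ∧ p1)) ∨ p1), w0   [¬◇-rule on 2 via w0Rw0]
4. ¬((p2 ∨ (p3 ∧ p1)) ∨ p1), w1   [¬□-rule on 3: fresh world w1, w0Rw1]
5. ¬(p2 ∨ (p3 ∧ p1)), w1   [¬∨-rule on 4]
6. ¬p1, w1   [¬∨-rule on 4]
7. ¬p2, w1   [¬∨-rule on 5]
8. ¬(p3 ∧ p1), w1   [¬∨-rule on 5]
9. ¬◇□((p2 ∨ (p3 ∧ p1)) ∨ p1), w1   [¬◇-rule on 1 via w0Rw1]
10. ¬□((p2 ∨ (p3 ∧ p1)) ∨ p1), w1   [¬◇-rule on 2 via w0Rw1]
11. ¬((p2 ∨ (p3 ∧ p1)) ∨ p1), w2   [¬□-rule on 10: fresh world w2, w1Rw2]
12. ¬(p2 ∨ (p3 ∧ p1)), w2   [¬∨-rule on 11]
13. ¬p1, w2   [¬∨-rule on 11]
14. ¬p2, w2   [¬∨-rule on 12]
15. ¬(p3 ∧ p1), w2   [¬∨-rule on 12]
16. ¬□((p2 ∨ (p3 ∧ p1)) ∨ p1), w2   [¬◇-rule on 9 via w1Rw2]
17. ¬((p2 ∨ (p3 ∧ p1)) ∨ p1), w3   [¬□-rule on 16: fresh world w3, w2Rw3]
18. ¬(p2 ∨ (p3 ∧ p1)), w3   [¬∨-rule on 17]
19. ¬p1, w3   [¬∨-rule on 17]
20. ¬p2, w3   [¬∨-rule on 18]
21. ¬(p3 ∧ p1), w3   [¬∨-rule on 18]
Accessibility: w0Rw0, w0Rw1, w1Rw0, w1Rw1, w1Rw2, w2Rw1, w2Rw2, w2Rw3, w3Rw2, w3Rw3
The negation has an open branch (countermodel exists).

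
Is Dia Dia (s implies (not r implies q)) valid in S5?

Not valid

Tableau for the negation not Dia Dia (s implies (not r implies q)):
1. not Dia Dia (s implies (not r implies q)), u
2. not Dia (s implies (not r implies q)), u   [neg-Dia-rule on 1 via uRu]
3. not (s implies (not r implies q)), u   [neg-Dia-rule on 2 via uRu]
4. s, u   [neg-implies-rule on 3]
5. not (not r implies q), u   [neg-implies-rule on 3]
6. not r, u   [neg-implies-rule on 5]
7. not q, u   [neg-implies-rule on 5]
Accessibility: uRu
The negation has an open branch (countermodel exists).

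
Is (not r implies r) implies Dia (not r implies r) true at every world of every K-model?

Not valid

Tableau for the negation not ((not r implies r) implies Dia (not r implies r)):
1. not ((not r implies r) implies Dia (not r implies r)), 0
2. not r implies r, 0
3. not Dia (not r implies r), 0
4. r, 0
The negation has an open branch (countermodel exists).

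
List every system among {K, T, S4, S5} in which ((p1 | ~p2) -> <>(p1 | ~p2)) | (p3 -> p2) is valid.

K-tableau for the negation ~(((p1 | ~p2) -> <>(p1 | ~p2)) | (p3 -> p2)):
1. ~(((p1 | ~p2) -> <>(p1 | ~p2)) | (p3 -> p2)), 0
2. ~((p1 | ~p2) -> <>(p1 | ~p2)), 0
3. ~(p3 -> p2), 0
4. p1 | ~p2, 0
5. ~<>(p1 | ~p2), 0
6. p3, 0
7. ~p2, 0
Complete open branch: countermodel on a K-frame, so not valid in K.
T-tableau for the negation ~(((p1 | ~p2) -> <>(p1 | ~p2)) | (p3 -> p2)):
1. ~(((p1 | ~p2) -> <>(p1 | ~p2)) | (p3 -> p2)), 0
2. ~((p1 | ~p2) -> <>(p1 | ~p2)), 0
3. ~(p3 -> p2), 0
4. p1 | ~p2, 0
5. ~<>(p1 | ~p2), 0
6. p3, 0
7. ~p2, 0
8. ~(p1 | ~p2), 0
9. ~p1, 0
10. p2, 0
Accessibility: 0R0
Branch closes: p2 and ~p2 both at 0.
Every branch closes (one shown): valid in T, hence also in S4, S5 (every theorem of T is a theorem of S4 and S5).

T, S4, S5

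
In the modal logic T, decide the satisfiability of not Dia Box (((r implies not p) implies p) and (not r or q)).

Yes, satisfiable

1. not Dia Box (((r implies not p) implies p) and (not r or q)), w0
2. not Box (((r implies not p) implies p) and (not r or q)), w0
3. not (((r implies not p) implies p) and (not r or q)), w1
4. not Box (((r implies not p) implies p) and (not r or q)), w1
5. not (not r or q), w1
6. r, w1
7. not q, w1
8. not (((r implies not p) implies p) and (not r or q)), w2
9. not (not r or q), w2
10. r, w2
11. not q, w2
Accessibility: w0Rw0, w0Rw1, w1Rw1, w1Rw2, w2Rw2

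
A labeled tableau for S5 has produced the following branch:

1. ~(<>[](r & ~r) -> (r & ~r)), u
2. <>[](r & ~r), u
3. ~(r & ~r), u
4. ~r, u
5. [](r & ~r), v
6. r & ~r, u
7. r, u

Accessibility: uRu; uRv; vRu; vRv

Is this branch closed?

Yes, closed

Both r and ~r appear at u.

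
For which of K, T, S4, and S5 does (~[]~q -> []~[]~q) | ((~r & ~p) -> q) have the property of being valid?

S5

S5-tableau for the negation ~((~[]~q -> []~[]~q) | ((~r & ~p) -> q)):
1. ~((~[]~q -> []~[]~q) | ((~r & ~p) -> q)), u
2. ~(~[]~q -> []~[]~q), u
3. ~((~r & ~p) -> q), u
4. ~[]~q, u
5. ~[]~[]~q, u
6. ~r & ~p, u
7. ~q, u
8. ~r, u
9. ~p, u
10. q, v
11. []~q, w
12. ~q, v
Accessibility: uRu, uRv, uRw, vRu, vRv, vRw, wRu, wRv, wRw
Branch closes: q and ~q both at v.
Every branch closes (one shown): valid in S5.
S4-tableau for the negation ~((~[]~q -> []~[]~q) | ((~r & ~p) -> q)):
1. ~((~[]~q -> []~[]~q) | ((~r & ~p) -> q)), u
2. ~(~[]~q -> []~[]~q), u
3. ~((~r & ~p) -> q), u
4. ~[]~q, u
5. ~[]~[]~q, u
6. ~r & ~p, u
7. ~q, u
8. ~r, u
9. ~p, u
10. q, v
11. []~q, w
12. ~q, w
Accessibility: uRu, uRv, uRw, vRv, wRw
Complete open branch: countermodel on an S4-frame, so not valid in S4, nor in K, T (the same frame is also a K-frame and a T-frame).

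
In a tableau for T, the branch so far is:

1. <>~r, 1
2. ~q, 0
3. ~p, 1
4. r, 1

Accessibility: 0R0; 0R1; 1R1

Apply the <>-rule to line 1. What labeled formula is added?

a fresh world 2 with 1R2, and ~r at 2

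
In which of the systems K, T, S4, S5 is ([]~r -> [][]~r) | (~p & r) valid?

T-tableau for the negation ~(([]~r -> [][]~r) | (~p & r)):
1. ~(([]~r -> [][]~r) | (~p & r)), u
2. ~([]~r -> [][]~r), u
3. ~(~p & r), u
4. []~r, u
5. ~[][]~r, u
6. ~r, u
7. ~[]~r, v
8. ~r, v
9. r, w
Accessibility: uRu, uRv, vRv, vRw, wRw
Complete open branch: countermodel on a T-frame, so not valid in T, nor in K (the same frame is also a K-frame).
S4-tableau for the negation ~(([]~r -> [][]~r) | (~p & r)):
1. ~(([]~r -> [][]~r) | (~p & r)), u
2. ~([]~r -> [][]~r), u
3. ~(~p & r), u
4. []~r, u
5. ~[][]~r, u
6. ~r, u
7. ~[]~r, v
8. ~r, v
9. r, w
10. ~r, w
Accessibility: uRu, uRv, uRw, vRv, vRw, wRw
Branch closes: r and ~r both at w.
Every branch closes (one shown): valid in S4, hence also in S5 (every theorem of S4 is a theorem of S5).

S4, S5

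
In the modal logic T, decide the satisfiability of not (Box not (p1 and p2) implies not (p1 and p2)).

1. not (Box not (p1 and p2) implies not (p1 and p2)), w0
2. Box not (p1 and p2), w0   [neg-implies-rule on 1]
3. p1 and p2, w0   [neg-implies-rule on 1]
4. p1, w0   [and-rule on 3]
5. p2, w0   [and-rule on 3]
6. not (p1 and p2), w0   [Box-rule on 2 via w0Rw0]
7. not p2, w0   [neg-and-rule on 6 (branches; this branch)]
Accessibility: w0Rw0
Branch closes: p2 and not p2 both at w0.
Every branch closes; the branch above is one of them.

Unsatisfiable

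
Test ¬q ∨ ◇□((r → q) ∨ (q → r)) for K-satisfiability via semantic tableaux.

1. ¬q ∨ ◇□((r → q) ∨ (q → r)), w0
2. ◇□((r → q) ∨ (q → r)), w0
3. □((r → q) ∨ (q → r)), w1
Accessibility: w0Rw1

Satisfiable (open branch found)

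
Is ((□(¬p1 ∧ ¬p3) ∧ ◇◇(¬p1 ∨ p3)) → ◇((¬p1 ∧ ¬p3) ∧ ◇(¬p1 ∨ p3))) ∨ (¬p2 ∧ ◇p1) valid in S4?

Yes, valid

Tableau for the negation ¬(((□(¬p1 ∧ ¬p3) ∧ ◇◇(¬p1 ∨ p3)) → ◇((¬p1 ∧ ¬p3) ∧ ◇(¬p1 ∨ p3))) ∨ (¬p2 ∧ ◇p1)):
1. ¬(((□(¬p1 ∧ ¬p3) ∧ ◇◇(¬p1 ∨ p3)) → ◇((¬p1 ∧ ¬p3) ∧ ◇(¬p1 ∨ p3))) ∨ (¬p2 ∧ ◇p1)), w0
2. ¬((□(¬p1 ∧ ¬p3) ∧ ◇◇(¬p1 ∨ p3)) → ◇((¬p1 ∧ ¬p3) ∧ ◇(¬p1 ∨ p3))), w0
3. ¬(¬p2 ∧ ◇p1), w0
4. □(¬p1 ∧ ¬p3) ∧ ◇◇(¬p1 ∨ p3), w0
5. ¬◇((¬p1 ∧ ¬p3) ∧ ◇(¬p1 ∨ p3)), w0
6. □(¬p1 ∧ ¬p3), w0
7. ◇◇(¬p1 ∨ p3), w0
8. ¬((¬p1 ∧ ¬p3) ∧ ◇(¬p1 ∨ p3)), w0
9. ¬p1 ∧ ¬p3, w0
10. ¬p1, w0
11. ¬p3, w0
12. ¬◇p1, w0
13. ¬◇(¬p1 ∨ p3), w0
14. ¬(¬p1 ∨ p3), w0
15. p1, w0
Accessibility: w0Rw0
Branch closes: p1 and ¬p1 both at w0.
All branches of the negation close; one closing branch shown above.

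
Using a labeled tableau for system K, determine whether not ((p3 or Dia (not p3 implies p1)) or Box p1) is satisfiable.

1. not ((p3 or Dia (not p3 implies p1)) or Box p1), u
2. not (p3 or Dia (not p3 implies p1)), u
3. not Box p1, u
4. not p3, u
5. not Dia (not p3 implies p1), u
6. not p1, v
7. not (not p3 implies p1), v
8. not p3, v
Accessibility: uRv

Satisfiable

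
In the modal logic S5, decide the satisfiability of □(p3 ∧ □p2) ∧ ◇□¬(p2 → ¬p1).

1. □(p3 ∧ □p2) ∧ ◇□¬(p2 → ¬p1), w0
2. □(p3 ∧ □p2), w0
3. ◇□¬(p2 → ¬p1), w0
4. p3 ∧ □p2, w0
5. p3, w0
6. □p2, w0
7. p2, w0
8. □¬(p2 → ¬p1), w1
9. p3 ∧ □p2, w1
10. p3, w1
11. □p2, w1
12. p2, w1
13. ¬(p2 → ¬p1), w0
14. p1, w0
15. ¬(p2 → ¬p1), w1
16. p1, w1
Accessibility: w0Rw0, w0Rw1, w1Rw0, w1Rw1

Satisfiable (open branch found)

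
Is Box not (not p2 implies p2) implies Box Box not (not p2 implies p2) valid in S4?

Tableau for the negation not (Box not (not p2 implies p2) implies Box Box not (not p2 implies p2)):
1. not (Box not (not p2 implies p2) implies Box Box not (not p2 implies p2)), w0
2. Box not (not p2 implies p2), w0
3. not Box Box not (not p2 implies p2), w0
4. not (not p2 implies p2), w0
5. not p2, w0
6. not Box not (not p2 implies p2), w1
7. not (not p2 implies p2), w1
8. not p2, w1
9. not p2 implies p2, w2
10. not (not p2 implies p2), w2
11. not p2, w2
12. p2, w2
Accessibility: w0Rw0, w0Rw1, w0Rw2, w1Rw1, w1Rw2, w2Rw2
Branch closes: p2 and not p2 both at w2.
Every branch of the negation's tableau closes; the branch above is one of them.

Valid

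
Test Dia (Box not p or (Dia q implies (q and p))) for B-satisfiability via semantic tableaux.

Satisfiable

1. Dia (Box not p or (Dia q implies (q and p))), u
2. Box not p or (Dia q implies (q and p)), v   [Dia-rule on 1: fresh world v, uRv]
3. Dia q implies (q and p), v   [or-rule on 2 (branches; this branch)]
4. q and p, v   [implies-rule on 3 (branches; this branch)]
5. q, v   [and-rule on 4]
6. p, v   [and-rule on 4]
Accessibility: uRu, uRv, vRu, vRv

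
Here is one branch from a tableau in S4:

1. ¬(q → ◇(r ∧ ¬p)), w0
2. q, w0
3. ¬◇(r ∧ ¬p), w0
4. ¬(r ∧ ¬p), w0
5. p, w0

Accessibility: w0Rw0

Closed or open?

No world carries both an atom and its negation.

Open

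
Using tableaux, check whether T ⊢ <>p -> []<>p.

Invalid (countermodel exists)

Tableau for the negation ~(<>p -> []<>p):
1. ~(<>p -> []<>p), u
2. <>p, u   [~->-rule on 1]
3. ~[]<>p, u   [~->-rule on 1]
4. p, v   [<>-rule on 2: fresh world v, uRv]
5. ~<>p, w   [~[]-rule on 3: fresh world w, uRw]
6. ~p, w   [~<>-rule on 5 via wRw]
Accessibility: uRu, uRv, uRw, vRv, wRw
The negation has an open branch (countermodel exists).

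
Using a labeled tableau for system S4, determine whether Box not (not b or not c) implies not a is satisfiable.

Satisfiable (open branch found)

1. Box not (not b or not c) implies not a, u
2. not a, u
Accessibility: uRu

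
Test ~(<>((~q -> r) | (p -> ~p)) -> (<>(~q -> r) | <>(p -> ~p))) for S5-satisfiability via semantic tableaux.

1. ~(<>((~q -> r) | (p -> ~p)) -> (<>(~q -> r) | <>(p -> ~p))), 0
2. <>((~q -> r) | (p -> ~p)), 0
3. ~(<>(~q -> r) | <>(p -> ~p)), 0
4. ~<>(~q -> r), 0
5. ~<>(p -> ~p), 0
6. ~(~q -> r), 0
7. ~q, 0
8. ~r, 0
9. ~(p -> ~p), 0
10. p, 0
11. (~q -> r) | (p -> ~p), 1
12. ~(~q -> r), 1
13. ~q, 1
14. ~r, 1
15. ~(p -> ~p), 1
16. p, 1
17. p -> ~p, 1
18. ~p, 1
Accessibility: 0R0, 0R1, 1R0, 1R1
Branch closes: p and ~p both at 1.
All branches of the tableau close; one closing branch shown above.

Unsatisfiable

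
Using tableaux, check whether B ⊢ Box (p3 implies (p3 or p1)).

Valid

Tableau for the negation not Box (p3 implies (p3 or p1)):
1. not Box (p3 implies (p3 or p1)), u
2. not (p3 implies (p3 or p1)), v   [neg-Box-rule on 1: fresh world v, uRv]
3. p3, v   [neg-implies-rule on 2]
4. not (p3 or p1), v   [neg-implies-rule on 2]
5. not p3, v   [neg-or-rule on 4]
6. not p1, v   [neg-or-rule on 4]
Accessibility: uRu, uRv, vRu, vRv
Branch closes: p3 and not p3 both at v.
All branches of the negation close; one closing branch shown above.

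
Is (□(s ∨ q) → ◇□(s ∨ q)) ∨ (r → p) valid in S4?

Valid in S4

Tableau for the negation ¬((□(s ∨ q) → ◇□(s ∨ q)) ∨ (r → p)):
1. ¬((□(s ∨ q) → ◇□(s ∨ q)) ∨ (r → p)), w0
2. ¬(□(s ∨ q) → ◇□(s ∨ q)), w0   [¬∨-rule on 1]
3. ¬(r → p), w0   [¬∨-rule on 1]
4. □(s ∨ q), w0   [¬→-rule on 2]
5. ¬◇□(s ∨ q), w0   [¬→-rule on 2]
6. r, w0   [¬→-rule on 3]
7. ¬p, w0   [¬→-rule on 3]
8. s ∨ q, w0   [□-rule on 4 via w0Rw0]
9. ¬□(s ∨ q), w0   [¬◇-rule on 5 via w0Rw0]
10. q, w0   [∨-rule on 8 (branches; this branch)]
11. ¬(s ∨ q), w1   [¬□-rule on 9: fresh world w1, w0Rw1]
12. ¬s, w1   [¬∨-rule on 11]
13. ¬q, w1   [¬∨-rule on 11]
14. s ∨ q, w1   [□-rule on 4 via w0Rw1]
15. ¬□(s ∨ q), w1   [¬◇-rule on 5 via w0Rw1]
16. q, w1   [∨-rule on 14 (branches; this branch)]
Accessibility: w0Rw0, w0Rw1, w1Rw1
Branch closes: q and ¬q both at w1.
Every branch of the negation's tableau closes; the branch above is one of them.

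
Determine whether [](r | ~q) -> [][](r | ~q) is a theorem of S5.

Tableau for the negation ~([](r | ~q) -> [][](r | ~q)):
1. ~([](r | ~q) -> [][](r | ~q)), w0
2. [](r | ~q), w0   [~->-rule on 1]
3. ~[][](r | ~q), w0   [~->-rule on 1]
4. r | ~q, w0   [[]-rule on 2 via w0Rw0]
5. ~q, w0   [|-rule on 4 (branches; this branch)]
6. ~[](r | ~q), w1   [~[]-rule on 3: fresh world w1, w0Rw1]
7. r | ~q, w1   [[]-rule on 2 via w0Rw1]
8. ~q, w1   [|-rule on 7 (branches; this branch)]
9. ~(r | ~q), w2   [~[]-rule on 6: fresh world w2, w1Rw2]
10. ~r, w2   [~|-rule on 9]
11. q, w2   [~|-rule on 9]
12. r | ~q, w2   [[]-rule on 2 via w0Rw2]
13. ~q, w2   [|-rule on 12 (branches; this branch)]
Accessibility: w0Rw0, w0Rw1, w0Rw2, w1Rw0, w1Rw1, w1Rw2, w2Rw0, w2Rw1, w2Rw2
Branch closes: q and ~q both at w2.
Every branch of the negation's tableau closes; the branch above is one of them.

Valid in S5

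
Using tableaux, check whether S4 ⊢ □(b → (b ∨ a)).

Tableau for the negation ¬□(b → (b ∨ a)):
1. ¬□(b → (b ∨ a)), u
2. ¬(b → (b ∨ a)), v
3. b, v
4. ¬(b ∨ a), v
5. ¬b, v
6. ¬a, v
Accessibility: uRu, uRv, vRv
Branch closes: b and ¬b both at v.
Every branch of the negation's tableau closes; the branch above is one of them.

Valid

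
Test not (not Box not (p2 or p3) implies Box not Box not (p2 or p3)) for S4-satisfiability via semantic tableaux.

Yes, satisfiable

1. not (not Box not (p2 or p3) implies Box not Box not (p2 or p3)), 0
2. not Box not (p2 or p3), 0   [neg-implies-rule on 1]
3. not Box not Box not (p2 or p3), 0   [neg-implies-rule on 1]
4. p2 or p3, 1   [neg-Box-rule on 2: fresh world 1, 0R1]
5. p3, 1   [or-rule on 4 (branches; this branch)]
6. Box not (p2 or p3), 2   [neg-Box-rule on 3: fresh world 2, 0R2]
7. not (p2 or p3), 2   [Box-rule on 6 via 2R2]
8. not p2, 2   [neg-or-rule on 7]
9. not p3, 2   [neg-or-rule on 7]
Accessibility: 0R0, 0R1, 0R2, 1R1, 2R2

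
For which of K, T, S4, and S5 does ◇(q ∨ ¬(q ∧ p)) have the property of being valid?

T, S4, S5

K-tableau for the negation ¬◇(q ∨ ¬(q ∧ p)):
1. ¬◇(q ∨ ¬(q ∧ p)), 0
Complete open branch: countermodel on a K-frame, so not valid in K.
T-tableau for the negation ¬◇(q ∨ ¬(q ∧ p)):
1. ¬◇(q ∨ ¬(q ∧ p)), 0
2. ¬(q ∨ ¬(q ∧ p)), 0
3. ¬q, 0
4. q ∧ p, 0
5. q, 0
6. p, 0
Accessibility: 0R0
Branch closes: q and ¬q both at 0.
Every branch closes (one shown): valid in T, hence also in S4, S5 (every theorem of T is a theorem of S4 and S5).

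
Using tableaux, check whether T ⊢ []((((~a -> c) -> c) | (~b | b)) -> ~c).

Not valid

Tableau for the negation ~[]((((~a -> c) -> c) | (~b | b)) -> ~c):
1. ~[]((((~a -> c) -> c) | (~b | b)) -> ~c), 0
2. ~((((~a -> c) -> c) | (~b | b)) -> ~c), 1
3. ((~a -> c) -> c) | (~b | b), 1
4. c, 1
5. ~b | b, 1
6. b, 1
Accessibility: 0R0, 0R1, 1R1
The negation has an open branch (countermodel exists).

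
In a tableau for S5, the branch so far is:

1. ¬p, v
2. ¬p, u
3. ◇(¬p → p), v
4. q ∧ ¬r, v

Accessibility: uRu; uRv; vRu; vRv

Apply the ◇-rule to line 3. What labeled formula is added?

a fresh world w with vRw, and ¬p → p at w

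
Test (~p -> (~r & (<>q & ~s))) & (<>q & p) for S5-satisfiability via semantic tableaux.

1. (~p -> (~r & (<>q & ~s))) & (<>q & p), w0
2. ~p -> (~r & (<>q & ~s)), w0   [&-rule on 1]
3. <>q & p, w0   [&-rule on 1]
4. <>q, w0   [&-rule on 3]
5. p, w0   [&-rule on 3]
6. ~r & (<>q & ~s), w0   [->-rule on 2 (branches; this branch)]
7. ~r, w0   [&-rule on 6]
8. <>q & ~s, w0   [&-rule on 6]
9. ~s, w0   [&-rule on 8]
10. q, w1   [<>-rule on 4: fresh world w1, w0Rw1]
Accessibility: w0Rw0, w0Rw1, w1Rw0, w1Rw1

Satisfiable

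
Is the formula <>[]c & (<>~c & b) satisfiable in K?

Satisfiable

1. <>[]c & (<>~c & b), 0
2. <>[]c, 0   [&-rule on 1]
3. <>~c & b, 0   [&-rule on 1]
4. <>~c, 0   [&-rule on 3]
5. b, 0   [&-rule on 3]
6. []c, 1   [<>-rule on 2: fresh world 1, 0R1]
7. ~c, 2   [<>-rule on 4: fresh world 2, 0R2]
Accessibility: 0R1, 0R2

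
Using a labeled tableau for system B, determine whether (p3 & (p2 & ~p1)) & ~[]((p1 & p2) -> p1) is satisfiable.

1. (p3 & (p2 & ~p1)) & ~[]((p1 & p2) -> p1), 0
2. p3 & (p2 & ~p1), 0
3. ~[]((p1 & p2) -> p1), 0
4. p3, 0
5. p2 & ~p1, 0
6. p2, 0
7. ~p1, 0
8. ~((p1 & p2) -> p1), 1
9. p1 & p2, 1
10. ~p1, 1
11. p1, 1
12. p2, 1
Accessibility: 0R0, 0R1, 1R0, 1R1
Branch closes: p1 and ~p1 both at 1.
Every branch closes; the branch above is one of them.

Unsatisfiable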